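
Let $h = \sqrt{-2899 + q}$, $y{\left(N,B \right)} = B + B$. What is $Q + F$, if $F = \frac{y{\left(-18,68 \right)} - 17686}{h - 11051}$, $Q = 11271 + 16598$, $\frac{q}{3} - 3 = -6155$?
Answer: $\frac{1702139796407}{61072978} + \frac{8775 i \sqrt{21355}}{61072978} \approx 27871.0 + 0.020997 i$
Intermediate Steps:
$q = -18456$ ($q = 9 + 3 \left(-6155\right) = 9 - 18465 = -18456$)
$y{\left(N,B \right)} = 2 B$
$Q = 27869$
$h = i \sqrt{21355}$ ($h = \sqrt{-2899 - 18456} = \sqrt{-21355} = i \sqrt{21355} \approx 146.13 i$)
$F = - \frac{17550}{-11051 + i \sqrt{21355}}$ ($F = \frac{2 \cdot 68 - 17686}{i \sqrt{21355} - 11051} = \frac{136 - 17686}{-11051 + i \sqrt{21355}} = - \frac{17550}{-11051 + i \sqrt{21355}} \approx 1.5878 + 0.020997 i$)
$Q + F = 27869 + \left(\frac{96972525}{61072978} + \frac{8775 i \sqrt{21355}}{61072978}\right) = \frac{1702139796407}{61072978} + \frac{8775 i \sqrt{21355}}{61072978}$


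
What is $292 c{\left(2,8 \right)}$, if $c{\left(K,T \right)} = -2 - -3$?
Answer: $292$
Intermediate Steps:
$c{\left(K,T \right)} = 1$ ($c{\left(K,T \right)} = -2 + 3 = 1$)
$292 c{\left(2,8 \right)} = 292 \cdot 1 = 292$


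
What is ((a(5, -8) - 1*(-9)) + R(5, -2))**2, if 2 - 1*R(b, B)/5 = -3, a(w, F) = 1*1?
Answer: 1225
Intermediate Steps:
a(w, F) = 1
R(b, B) = 25 (R(b, B) = 10 - 5*(-3) = 10 + 15 = 25)
((a(5, -8) - 1*(-9)) + R(5, -2))**2 = ((1 - 1*(-9)) + 25)**2 = ((1 + 9) + 25)**2 = (10 + 25)**2 = 35**2 = 1225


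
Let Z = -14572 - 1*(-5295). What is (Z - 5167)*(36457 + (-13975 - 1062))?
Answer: -309390480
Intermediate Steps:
Z = -9277 (Z = -14572 + 5295 = -9277)
(Z - 5167)*(36457 + (-13975 - 1062)) = (-9277 - 5167)*(36457 + (-13975 - 1062)) = -14444*(36457 - 15037) = -14444*21420 = -309390480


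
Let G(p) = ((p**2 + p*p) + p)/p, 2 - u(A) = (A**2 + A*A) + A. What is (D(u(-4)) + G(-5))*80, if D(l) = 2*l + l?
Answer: -6960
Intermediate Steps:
u(A) = 2 - A - 2*A**2 (u(A) = 2 - ((A**2 + A*A) + A) = 2 - ((A**2 + A**2) + A) = 2 - (2*A**2 + A) = 2 - (A + 2*A**2) = 2 + (-A - 2*A**2) = 2 - A - 2*A**2)
D(l) = 3*l
G(p) = (p + 2*p**2)/p (G(p) = ((p**2 + p**2) + p)/p = (2*p**2 + p)/p = (p + 2*p**2)/p)
(D(u(-4)) + G(-5))*80 = (3*(2 - 1*(-4) - 2*(-4)**2) + (1 + 2*(-5)))*80 = (3*(2 + 4 - 2*16) + (1 - 10))*80 = (3*(2 + 4 - 32) - 9)*80 = (3*(-26) - 9)*80 = (-78 - 9)*80 = -87*80 = -6960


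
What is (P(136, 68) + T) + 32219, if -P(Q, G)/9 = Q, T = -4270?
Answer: 26725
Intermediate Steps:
P(Q, G) = -9*Q
(P(136, 68) + T) + 32219 = (-9*136 - 4270) + 32219 = (-1224 - 4270) + 32219 = -5494 + 32219 = 26725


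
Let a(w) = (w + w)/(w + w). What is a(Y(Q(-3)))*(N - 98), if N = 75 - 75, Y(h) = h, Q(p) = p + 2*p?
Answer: -98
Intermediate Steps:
Q(p) = 3*p
a(w) = 1 (a(w) = (2*w)/((2*w)) = (2*w)*(1/(2*w)) = 1)
N = 0
a(Y(Q(-3)))*(N - 98) = 1*(0 - 98) = 1*(-98) = -98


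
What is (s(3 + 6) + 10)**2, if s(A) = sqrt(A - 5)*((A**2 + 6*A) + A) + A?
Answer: 94249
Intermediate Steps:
s(A) = A + sqrt(-5 + A)*(A**2 + 7*A) (s(A) = sqrt(-5 + A)*(A**2 + 7*A) + A = A + sqrt(-5 + A)*(A**2 + 7*A))
(s(3 + 6) + 10)**2 = ((3 + 6)*(1 + 7*sqrt(-5 + (3 + 6)) + (3 + 6)*sqrt(-5 + (3 + 6))) + 10)**2 = (9*(1 + 7*sqrt(-5 + 9) + 9*sqrt(-5 + 9)) + 10)**2 = (9*(1 + 7*sqrt(4) + 9*sqrt(4)) + 10)**2 = (9*(1 + 7*2 + 9*2) + 10)**2 = (9*(1 + 14 + 18) + 10)**2 = (9*33 + 10)**2 = (297 + 10)**2 = 307**2 = 94249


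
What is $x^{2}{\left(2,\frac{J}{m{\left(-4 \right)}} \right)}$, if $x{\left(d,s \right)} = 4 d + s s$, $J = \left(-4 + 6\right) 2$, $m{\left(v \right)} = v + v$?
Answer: $\frac{1089}{16} \approx 68.063$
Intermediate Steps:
$m{\left(v \right)} = 2 v$
$J = 4$ ($J = 2 \cdot 2 = 4$)
$x{\left(d,s \right)} = s^{2} + 4 d$ ($x{\left(d,s \right)} = 4 d + s^{2} = s^{2} + 4 d$)
$x^{2}{\left(2,\frac{J}{m{\left(-4 \right)}} \right)} = \left(\left(\frac{4}{2 \left(-4\right)}\right)^{2} + 4 \cdot 2\right)^{2} = \left(\left(\frac{4}{-8}\right)^{2} + 8\right)^{2} = \left(\left(4 \left(- \frac{1}{8}\right)\right)^{2} + 8\right)^{2} = \left(\left(- \frac{1}{2}\right)^{2} + 8\right)^{2} = \left(\frac{1}{4} + 8\right)^{2} = \left(\frac{33}{4}\right)^{2} = \frac{1089}{16}$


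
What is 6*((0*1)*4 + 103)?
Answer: 618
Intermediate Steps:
6*((0*1)*4 + 103) = 6*(0*4 + 103) = 6*(0 + 103) = 6*103 = 618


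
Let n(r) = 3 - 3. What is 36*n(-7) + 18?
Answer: 18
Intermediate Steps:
n(r) = 0
36*n(-7) + 18 = 36*0 + 18 = 0 + 18 = 18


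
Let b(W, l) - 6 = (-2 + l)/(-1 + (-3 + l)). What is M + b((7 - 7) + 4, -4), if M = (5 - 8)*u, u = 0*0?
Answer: 27/4 ≈ 6.7500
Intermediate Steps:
b(W, l) = 6 + (-2 + l)/(-4 + l) (b(W, l) = 6 + (-2 + l)/(-1 + (-3 + l)) = 6 + (-2 + l)/(-4 + l))
u = 0
M = 0 (M = (5 - 8)*0 = -3*0 = 0)
M + b((7 - 7) + 4, -4) = 0 + (-26 + 7*(-4))/(-4 - 4) = 0 + (-26 - 28)/(-8) = 0 - 1/8*(-54) = 0 + 27/4 = 27/4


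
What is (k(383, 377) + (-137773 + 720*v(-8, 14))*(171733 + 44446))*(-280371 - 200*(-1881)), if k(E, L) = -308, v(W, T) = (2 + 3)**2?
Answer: -2481243535087575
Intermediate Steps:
v(W, T) = 25 (v(W, T) = 5**2 = 25)
(k(383, 377) + (-137773 + 720*v(-8, 14))*(171733 + 44446))*(-280371 - 200*(-1881)) = (-308 + (-137773 + 720*25)*(171733 + 44446))*(-280371 - 200*(-1881)) = (-308 + (-137773 + 18000)*216179)*(-280371 + 376200) = (-308 - 119773*216179)*95829 = (-308 - 25892407367)*95829 = -25892407675*95829 = -2481243535087575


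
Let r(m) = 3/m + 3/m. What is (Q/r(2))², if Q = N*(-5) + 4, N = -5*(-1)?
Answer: 49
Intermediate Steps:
r(m) = 6/m
N = 5
Q = -21 (Q = 5*(-5) + 4 = -25 + 4 = -21)
(Q/r(2))² = (-21/(6/2))² = (-21/(6*(½)))² = (-21/3)² = (-21*⅓)² = (-7)² = 49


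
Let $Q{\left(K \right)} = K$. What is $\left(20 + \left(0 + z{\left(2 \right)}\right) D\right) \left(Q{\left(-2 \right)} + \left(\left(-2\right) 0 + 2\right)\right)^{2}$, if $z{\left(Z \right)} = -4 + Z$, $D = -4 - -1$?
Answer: $0$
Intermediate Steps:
$D = -3$ ($D = -4 + 1 = -3$)
$\left(20 + \left(0 + z{\left(2 \right)}\right) D\right) \left(Q{\left(-2 \right)} + \left(\left(-2\right) 0 + 2\right)\right)^{2} = \left(20 + \left(0 + \left(-4 + 2\right)\right) \left(-3\right)\right) \left(-2 + \left(\left(-2\right) 0 + 2\right)\right)^{2} = \left(20 + \left(0 - 2\right) \left(-3\right)\right) \left(-2 + \left(0 + 2\right)\right)^{2} = \left(20 - -6\right) \left(-2 + 2\right)^{2} = \left(20 + 6\right) 0^{2} = 26 \cdot 0 = 0$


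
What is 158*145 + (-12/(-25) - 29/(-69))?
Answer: 39521303/1725 ≈ 22911.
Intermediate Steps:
158*145 + (-12/(-25) - 29/(-69)) = 22910 + (-12*(-1/25) - 29*(-1/69)) = 22910 + (12/25 + 29/69) = 22910 + 1553/1725 = 39521303/1725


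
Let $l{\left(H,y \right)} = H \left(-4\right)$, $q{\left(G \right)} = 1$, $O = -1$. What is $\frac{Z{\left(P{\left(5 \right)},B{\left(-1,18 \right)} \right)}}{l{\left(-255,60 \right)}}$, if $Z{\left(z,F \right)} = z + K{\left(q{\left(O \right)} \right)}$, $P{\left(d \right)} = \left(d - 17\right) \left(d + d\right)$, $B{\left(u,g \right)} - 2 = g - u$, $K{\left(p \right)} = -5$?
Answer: $- \frac{25}{204} \approx -0.12255$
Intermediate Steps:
$B{\left(u,g \right)} = 2 + g - u$ ($B{\left(u,g \right)} = 2 + \left(g - u\right) = 2 + g - u$)
$P{\left(d \right)} = 2 d \left(-17 + d\right)$ ($P{\left(d \right)} = \left(-17 + d\right) 2 d = 2 d \left(-17 + d\right)$)
$Z{\left(z,F \right)} = -5 + z$ ($Z{\left(z,F \right)} = z - 5 = -5 + z$)
$l{\left(H,y \right)} = - 4 H$
$\frac{Z{\left(P{\left(5 \right)},B{\left(-1,18 \right)} \right)}}{l{\left(-255,60 \right)}} = \frac{-5 + 2 \cdot 5 \left(-17 + 5\right)}{\left(-4\right) \left(-255\right)} = \frac{-5 + 2 \cdot 5 \left(-12\right)}{1020} = \left(-5 - 120\right) \frac{1}{1020} = \left(-125\right) \frac{1}{1020} = - \frac{25}{204}$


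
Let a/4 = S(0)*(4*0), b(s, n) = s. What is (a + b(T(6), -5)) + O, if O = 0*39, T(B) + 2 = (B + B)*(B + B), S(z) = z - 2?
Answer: 142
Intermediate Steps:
S(z) = -2 + z
T(B) = -2 + 4*B**2 (T(B) = -2 + (B + B)*(B + B) = -2 + (2*B)*(2*B) = -2 + 4*B**2)
O = 0
a = 0 (a = 4*((-2 + 0)*(4*0)) = 4*(-2*0) = 4*0 = 0)
(a + b(T(6), -5)) + O = (0 + (-2 + 4*6**2)) + 0 = (0 + (-2 + 4*36)) + 0 = (0 + (-2 + 144)) + 0 = (0 + 142) + 0 = 142 + 0 = 142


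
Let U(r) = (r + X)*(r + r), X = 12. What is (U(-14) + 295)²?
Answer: 123201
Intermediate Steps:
U(r) = 2*r*(12 + r) (U(r) = (r + 12)*(r + r) = (12 + r)*(2*r) = 2*r*(12 + r))
(U(-14) + 295)² = (2*(-14)*(12 - 14) + 295)² = (2*(-14)*(-2) + 295)² = (56 + 295)² = 351² = 123201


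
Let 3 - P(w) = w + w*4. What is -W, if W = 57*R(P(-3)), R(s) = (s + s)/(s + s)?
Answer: -57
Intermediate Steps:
P(w) = 3 - 5*w (P(w) = 3 - (w + w*4) = 3 - (w + 4*w) = 3 - 5*w)
R(s) = 1 (R(s) = (2*s)/((2*s)) = (2*s)*(1/(2*s)) = 1)
W = 57 (W = 57*1 = 57)
-W = -1*57 = -57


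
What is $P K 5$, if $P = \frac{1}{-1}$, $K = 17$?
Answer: $-85$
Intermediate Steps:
$P = -1$
$P K 5 = \left(-1\right) 17 \cdot 5 = \left(-17\right) 5 = -85$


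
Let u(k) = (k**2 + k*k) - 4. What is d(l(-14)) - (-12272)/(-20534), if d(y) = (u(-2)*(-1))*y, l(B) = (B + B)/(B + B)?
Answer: -47204/10267 ≈ -4.5976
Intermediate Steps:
u(k) = -4 + 2*k**2 (u(k) = (k**2 + k**2) - 4 = 2*k**2 - 4 = -4 + 2*k**2)
l(B) = 1 (l(B) = (2*B)/((2*B)) = (2*B)*(1/(2*B)) = 1)
d(y) = -4*y (d(y) = ((-4 + 2*(-2)**2)*(-1))*y = ((-4 + 2*4)*(-1))*y = ((-4 + 8)*(-1))*y = (4*(-1))*y = -4*y)
d(l(-14)) - (-12272)/(-20534) = -4*1 - (-12272)/(-20534) = -4 - (-12272)*(-1)/20534 = -4 - 1*6136/10267 = -4 - 6136/10267 = -47204/10267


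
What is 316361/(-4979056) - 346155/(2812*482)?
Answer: -269039470913/843566604688 ≈ -0.31893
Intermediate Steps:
316361/(-4979056) - 346155/(2812*482) = 316361*(-1/4979056) - 346155/1355384 = -316361/4979056 - 346155*1/1355384 = -316361/4979056 - 346155/1355384 = -269039470913/843566604688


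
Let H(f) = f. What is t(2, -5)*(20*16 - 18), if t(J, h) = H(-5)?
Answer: -1510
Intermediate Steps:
t(J, h) = -5
t(2, -5)*(20*16 - 18) = -5*(20*16 - 18) = -5*(320 - 18) = -5*302 = -1510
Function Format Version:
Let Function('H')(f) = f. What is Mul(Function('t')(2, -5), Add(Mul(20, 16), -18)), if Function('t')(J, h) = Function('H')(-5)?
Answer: -1510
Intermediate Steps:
Function('t')(J, h) = -5
Mul(Function('t')(2, -5), Add(Mul(20, 16), -18)) = Mul(-5, Add(Mul(20, 16), -18)) = Mul(-5, Add(320, -18)) = Mul(-5, 302) = -1510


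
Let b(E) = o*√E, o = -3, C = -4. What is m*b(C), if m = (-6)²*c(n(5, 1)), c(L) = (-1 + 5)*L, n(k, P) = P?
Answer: -864*I ≈ -864.0*I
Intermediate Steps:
b(E) = -3*√E
c(L) = 4*L
m = 144 (m = (-6)²*(4*1) = 36*4 = 144)
m*b(C) = 144*(-6*I) = -864*I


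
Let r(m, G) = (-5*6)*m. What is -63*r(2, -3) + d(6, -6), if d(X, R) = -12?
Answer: 3768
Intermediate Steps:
r(m, G) = -30*m
-63*r(2, -3) + d(6, -6) = -(-1890)*2 - 12 = -63*(-60) - 12 = 3780 - 12 = 3768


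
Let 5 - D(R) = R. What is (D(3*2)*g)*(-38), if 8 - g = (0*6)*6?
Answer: 304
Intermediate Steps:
D(R) = 5 - R
g = 8 (g = 8 - 0*6*6 = 8 - 0*6 = 8 - 1*0 = 8 + 0 = 8)
(D(3*2)*g)*(-38) = ((5 - 3*2)*8)*(-38) = ((5 - 1*6)*8)*(-38) = ((5 - 6)*8)*(-38) = -1*8*(-38) = -8*(-38) = 304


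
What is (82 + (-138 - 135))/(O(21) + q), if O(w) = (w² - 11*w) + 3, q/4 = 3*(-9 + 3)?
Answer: -191/141 ≈ -1.3546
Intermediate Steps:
q = -72 (q = 4*(3*(-9 + 3)) = 4*(3*(-6)) = 4*(-18) = -72)
O(w) = 3 + w² - 11*w
(82 + (-138 - 135))/(O(21) + q) = (82 + (-138 - 135))/((3 + 21² - 11*21) - 72) = (82 - 273)/((3 + 441 - 231) - 72) = -191/(213 - 72) = -191/141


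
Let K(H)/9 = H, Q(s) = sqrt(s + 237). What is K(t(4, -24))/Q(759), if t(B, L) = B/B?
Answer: 3*sqrt(249)/166 ≈ 0.28518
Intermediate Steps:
t(B, L) = 1
Q(s) = sqrt(237 + s)
K(H) = 9*H
K(t(4, -24))/Q(759) = (9*1)/(sqrt(237 + 759)) = 9/(sqrt(996)) = 9/((2*sqrt(249))) = 9*(sqrt(249)/498) = 3*sqrt(249)/166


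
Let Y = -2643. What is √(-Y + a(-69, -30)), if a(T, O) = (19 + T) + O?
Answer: √2563 ≈ 50.626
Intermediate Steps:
a(T, O) = 19 + O + T
√(-Y + a(-69, -30)) = √(-1*(-2643) + (19 - 30 - 69)) = √(2643 - 80) = √2563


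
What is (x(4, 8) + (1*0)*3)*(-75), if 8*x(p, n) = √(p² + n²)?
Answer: -75*√5/2 ≈ -83.853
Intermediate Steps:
x(p, n) = √(n² + p²)/8 (x(p, n) = √(p² + n²)/8 = √(n² + p²)/8)
(x(4, 8) + (1*0)*3)*(-75) = (√(8² + 4²)/8 + (1*0)*3)*(-75) = (√(64 + 16)/8 + 0*3)*(-75) = (√80/8 + 0)*(-75) = ((4*√5)/8 + 0)*(-75) = (√5/2 + 0)*(-75) = (√5/2)*(-75) = -75*√5/2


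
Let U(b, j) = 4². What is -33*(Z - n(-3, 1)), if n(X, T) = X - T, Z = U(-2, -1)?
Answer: -660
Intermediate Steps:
U(b, j) = 16
Z = 16
-33*(Z - n(-3, 1)) = -33*(16 - (-3 - 1*1)) = -33*(16 - (-3 - 1)) = -33*(16 - 1*(-4)) = -33*(16 + 4) = -33*20 = -660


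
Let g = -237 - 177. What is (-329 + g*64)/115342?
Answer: -26825/115342 ≈ -0.23257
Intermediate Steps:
g = -414
(-329 + g*64)/115342 = (-329 - 414*64)/115342 = (-329 - 26496)*(1/115342) = -26825*1/115342 = -26825/115342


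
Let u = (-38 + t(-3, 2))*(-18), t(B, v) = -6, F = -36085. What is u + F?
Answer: -35293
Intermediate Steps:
u = 792 (u = (-38 - 6)*(-18) = -44*(-18) = 792)
u + F = 792 - 36085 = -35293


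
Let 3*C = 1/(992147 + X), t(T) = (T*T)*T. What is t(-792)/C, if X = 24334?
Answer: -1514942204649984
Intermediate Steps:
t(T) = T³ (t(T) = T²*T = T³)
C = 1/3049443 (C = 1/(3*(992147 + 24334)) = (⅓)/1016481 = (⅓)*(1/1016481) = 1/3049443 ≈ 3.2793e-7)
t(-792)/C = (-792)³/(1/3049443) = -496793088*3049443 = -1514942204649984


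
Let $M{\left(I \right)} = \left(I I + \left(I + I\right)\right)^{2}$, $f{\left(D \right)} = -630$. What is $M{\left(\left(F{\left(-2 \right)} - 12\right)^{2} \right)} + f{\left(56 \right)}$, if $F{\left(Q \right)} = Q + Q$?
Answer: $4362337674$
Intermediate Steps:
$F{\left(Q \right)} = 2 Q$
$M{\left(I \right)} = \left(I^{2} + 2 I\right)^{2}$
$M{\left(\left(F{\left(-2 \right)} - 12\right)^{2} \right)} + f{\left(56 \right)} = \left(\left(2 \left(-2\right) - 12\right)^{2}\right)^{2} \left(2 + \left(2 \left(-2\right) - 12\right)^{2}\right)^{2} - 630 = \left(\left(-4 - 12\right)^{2}\right)^{2} \left(2 + \left(-4 - 12\right)^{2}\right)^{2} - 630 = \left(\left(-16\right)^{2}\right)^{2} \left(2 + \left(-16\right)^{2}\right)^{2} - 630 = 256^{2} \left(2 + 256\right)^{2} - 630 = 65536 \cdot 258^{2} - 630 = 65536 \cdot 66564 - 630 = 4362338304 - 630 = 4362337674$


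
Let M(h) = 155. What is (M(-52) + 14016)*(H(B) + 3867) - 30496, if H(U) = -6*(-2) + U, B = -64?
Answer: 54031869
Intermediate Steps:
H(U) = 12 + U
(M(-52) + 14016)*(H(B) + 3867) - 30496 = (155 + 14016)*((12 - 64) + 3867) - 30496 = 14171*(-52 + 3867) - 30496 = 14171*3815 - 30496 = 54062365 - 30496 = 54031869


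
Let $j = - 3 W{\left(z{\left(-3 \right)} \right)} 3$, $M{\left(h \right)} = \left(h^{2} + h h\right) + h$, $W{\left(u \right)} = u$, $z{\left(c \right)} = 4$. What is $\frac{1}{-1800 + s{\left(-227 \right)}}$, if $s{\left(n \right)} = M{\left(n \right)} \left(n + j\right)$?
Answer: $- \frac{1}{27046353} \approx -3.6974 \cdot 10^{-8}$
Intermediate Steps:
$M{\left(h \right)} = h + 2 h^{2}$ ($M{\left(h \right)} = \left(h^{2} + h^{2}\right) + h = 2 h^{2} + h = h + 2 h^{2}$)
$j = -36$ ($j = \left(-3\right) 4 \cdot 3 = \left(-12\right) 3 = -36$)
$s{\left(n \right)} = n \left(1 + 2 n\right) \left(-36 + n\right)$ ($s{\left(n \right)} = n \left(1 + 2 n\right) \left(n - 36\right) = n \left(1 + 2 n\right) \left(-36 + n\right)$)
$\frac{1}{-1800 + s{\left(-227 \right)}} = \frac{1}{-1800 - 227 \left(1 + 2 \left(-227\right)\right) \left(-36 - 227\right)} = \frac{1}{-1800 - 227 \left(1 - 454\right) \left(-263\right)} = \frac{1}{-1800 - \left(-102831\right) \left(-263\right)} = \frac{1}{-1800 - 27044553} = \frac{1}{-27046353} = - \frac{1}{27046353}$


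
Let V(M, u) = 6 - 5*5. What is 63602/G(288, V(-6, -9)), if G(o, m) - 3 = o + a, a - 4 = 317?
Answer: 31801/306 ≈ 103.92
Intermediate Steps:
a = 321 (a = 4 + 317 = 321)
V(M, u) = -19 (V(M, u) = 6 - 25 = -19)
G(o, m) = 324 + o (G(o, m) = 3 + (o + 321) = 3 + (321 + o) = 324 + o)
63602/G(288, V(-6, -9)) = 63602/(324 + 288) = 63602/612 = 63602*(1/612) = 31801/306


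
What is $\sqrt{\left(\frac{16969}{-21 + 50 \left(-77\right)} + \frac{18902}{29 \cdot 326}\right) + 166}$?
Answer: $\frac{22 \sqrt{2309942640935}}{2614031} \approx 12.791$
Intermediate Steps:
$\sqrt{\left(\frac{16969}{-21 + 50 \left(-77\right)} + \frac{18902}{29 \cdot 326}\right) + 166} = \sqrt{\left(\frac{16969}{-21 - 3850} + \frac{18902}{9454}\right) + 166} = \sqrt{\left(\frac{16969}{-3871} + 18902 \cdot \frac{1}{9454}\right) + 166} = \sqrt{\left(16969 \left(- \frac{1}{3871}\right) + \frac{9451}{4727}\right) + 166} = \sqrt{\left(- \frac{16969}{3871} + \frac{9451}{4727}\right) + 166} = \sqrt{- \frac{43627642}{18298217} + 166} = \sqrt{\frac{2993876380}{18298217}} = \frac{22 \sqrt{2309942640935}}{2614031}$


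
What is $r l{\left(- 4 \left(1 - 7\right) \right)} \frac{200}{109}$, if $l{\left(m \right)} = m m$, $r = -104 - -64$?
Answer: $- \frac{4608000}{109} \approx -42275.0$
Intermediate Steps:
$r = -40$ ($r = -104 + 64 = -40$)
$l{\left(m \right)} = m^{2}$
$r l{\left(- 4 \left(1 - 7\right) \right)} \frac{200}{109} = - 40 \left(- 4 \left(1 - 7\right)\right)^{2} \cdot \frac{200}{109} = - 40 \left(- 4 \left(1 - 7\right)\right)^{2} \cdot 200 \cdot \frac{1}{109} = - 40 \left(\left(-4\right) \left(-6\right)\right)^{2} \cdot \frac{200}{109} = - 40 \cdot 24^{2} \cdot \frac{200}{109} = \left(-40\right) 576 \cdot \frac{200}{109} = \left(-23040\right) \frac{200}{109} = - \frac{4608000}{109}$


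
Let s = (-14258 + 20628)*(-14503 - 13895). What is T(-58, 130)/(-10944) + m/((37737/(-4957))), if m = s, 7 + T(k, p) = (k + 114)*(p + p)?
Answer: 51923069924971/2185152 ≈ 2.3762e+7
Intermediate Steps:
s = -180895260 (s = 6370*(-28398) = -180895260)
T(k, p) = -7 + 2*p*(114 + k) (T(k, p) = -7 + (k + 114)*(p + p) = -7 + (114 + k)*(2*p) = -7 + 2*p*(114 + k))
m = -180895260
T(-58, 130)/(-10944) + m/((37737/(-4957))) = (-7 + 228*130 + 2*(-58)*130)/(-10944) - 180895260/(37737/(-4957)) = (-7 + 29640 - 15080)*(-1/10944) - 180895260/(37737*(-1/4957)) = 14553*(-1/10944) - 180895260/(-37737/4957) = -1617/1216 - 180895260*(-4957/37737) = -1617/1216 + 42699895420/1797 = 51923069924971/2185152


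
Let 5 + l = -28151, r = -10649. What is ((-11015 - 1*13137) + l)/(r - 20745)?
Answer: 26154/15697 ≈ 1.6662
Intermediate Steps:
l = -28156 (l = -5 - 28151 = -28156)
((-11015 - 1*13137) + l)/(r - 20745) = ((-11015 - 1*13137) - 28156)/(-10649 - 20745) = ((-11015 - 13137) - 28156)/(-31394) = (-24152 - 28156)*(-1/31394) = -52308*(-1/31394) = 26154/15697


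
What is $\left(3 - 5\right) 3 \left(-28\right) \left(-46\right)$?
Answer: $-7728$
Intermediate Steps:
$\left(3 - 5\right) 3 \left(-28\right) \left(-46\right) = \left(-2\right) 3 \left(-28\right) \left(-46\right) = \left(-6\right) \left(-28\right) \left(-46\right) = 168 \left(-46\right) = -7728$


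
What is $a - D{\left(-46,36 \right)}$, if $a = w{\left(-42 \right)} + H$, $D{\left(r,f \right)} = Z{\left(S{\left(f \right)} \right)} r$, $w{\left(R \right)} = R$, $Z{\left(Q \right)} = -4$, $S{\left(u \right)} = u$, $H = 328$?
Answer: $102$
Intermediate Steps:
$D{\left(r,f \right)} = - 4 r$
$a = 286$ ($a = -42 + 328 = 286$)
$a - D{\left(-46,36 \right)} = 286 - \left(-4\right) \left(-46\right) = 286 - 184 = 102$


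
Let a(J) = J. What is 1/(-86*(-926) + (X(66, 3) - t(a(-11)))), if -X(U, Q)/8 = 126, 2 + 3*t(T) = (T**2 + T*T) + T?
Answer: 3/235655 ≈ 1.2730e-5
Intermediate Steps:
t(T) = -2/3 + T/3 + 2*T**2/3 (t(T) = -2/3 + ((T**2 + T*T) + T)/3 = -2/3 + ((T**2 + T**2) + T)/3 = -2/3 + (2*T**2 + T)/3 = -2/3 + (T + 2*T**2)/3 = -2/3 + (T/3 + 2*T**2/3) = -2/3 + T/3 + 2*T**2/3)
X(U, Q) = -1008 (X(U, Q) = -8*126 = -1008)
1/(-86*(-926) + (X(66, 3) - t(a(-11)))) = 1/(-86*(-926) + (-1008 - (-2/3 + (1/3)*(-11) + (2/3)*(-11)**2))) = 1/(79636 + (-1008 - (-2/3 - 11/3 + (2/3)*121))) = 1/(79636 + (-1008 - (-2/3 - 11/3 + 242/3))) = 1/(79636 + (-1008 - 1*229/3)) = 1/(79636 + (-1008 - 229/3)) = 1/(79636 - 3253/3) = 1/(235655/3) = 3/235655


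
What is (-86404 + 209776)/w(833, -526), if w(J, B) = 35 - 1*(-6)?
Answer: 123372/41 ≈ 3009.1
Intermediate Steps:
w(J, B) = 41 (w(J, B) = 35 + 6 = 41)
(-86404 + 209776)/w(833, -526) = (-86404 + 209776)/41 = 123372*(1/41) = 123372/41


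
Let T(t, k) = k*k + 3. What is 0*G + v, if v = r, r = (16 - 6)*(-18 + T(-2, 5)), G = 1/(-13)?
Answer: 100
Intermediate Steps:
G = -1/13 ≈ -0.076923
T(t, k) = 3 + k**2 (T(t, k) = k**2 + 3 = 3 + k**2)
r = 100 (r = (16 - 6)*(-18 + (3 + 5**2)) = 10*(-18 + (3 + 25)) = 10*(-18 + 28) = 10*10 = 100)
v = 100
0*G + v = 0*(-1/13) + 100 = 0 + 100 = 100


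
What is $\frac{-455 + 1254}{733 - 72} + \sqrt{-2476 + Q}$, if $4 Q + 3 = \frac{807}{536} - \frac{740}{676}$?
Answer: $\frac{799}{661} + \frac{i \sqrt{120248714310}}{6968} \approx 1.2088 + 49.766 i$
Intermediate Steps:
$Q = - \frac{234529}{362336}$ ($Q = - \frac{3}{4} + \frac{\frac{807}{536} - \frac{740}{676}}{4} = - \frac{3}{4} + \frac{807 \cdot \frac{1}{536} - \frac{185}{169}}{4} = - \frac{3}{4} + \frac{\frac{807}{536} - \frac{185}{169}}{4} = - \frac{3}{4} + \frac{1}{4} \cdot \frac{37223}{90584} = - \frac{3}{4} + \frac{37223}{362336} = - \frac{234529}{362336} \approx -0.64727$)
$\frac{-455 + 1254}{733 - 72} + \sqrt{-2476 + Q} = \frac{-455 + 1254}{733 - 72} + \sqrt{-2476 - \frac{234529}{362336}} = \frac{799}{661} + \sqrt{- \frac{897378465}{362336}} = 799 \cdot \frac{1}{661} + \frac{i \sqrt{120248714310}}{6968} = \frac{799}{661} + \frac{i \sqrt{120248714310}}{6968}$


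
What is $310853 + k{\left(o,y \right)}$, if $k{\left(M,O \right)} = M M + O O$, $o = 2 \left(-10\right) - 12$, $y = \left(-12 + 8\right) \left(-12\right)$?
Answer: $314181$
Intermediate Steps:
$y = 48$ ($y = \left(-4\right) \left(-12\right) = 48$)
$o = -32$ ($o = -20 - 12 = -32$)
$k{\left(M,O \right)} = M^{2} + O^{2}$
$310853 + k{\left(o,y \right)} = 310853 + \left(\left(-32\right)^{2} + 48^{2}\right) = 310853 + \left(1024 + 2304\right) = 310853 + 3328 = 314181$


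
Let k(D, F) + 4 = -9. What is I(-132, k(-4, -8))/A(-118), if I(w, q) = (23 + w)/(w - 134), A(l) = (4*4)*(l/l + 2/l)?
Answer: 6431/246848 ≈ 0.026052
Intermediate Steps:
A(l) = 16 + 32/l (A(l) = 16*(1 + 2/l) = 16 + 32/l)
k(D, F) = -13 (k(D, F) = -4 - 9 = -13)
I(w, q) = (23 + w)/(-134 + w)
I(-132, k(-4, -8))/A(-118) = ((23 - 132)/(-134 - 132))/(16 + 32/(-118)) = (-109/(-266))/(16 + 32*(-1/118)) = (-1/266*(-109))/(16 - 16/59) = 109/(266*(928/59)) = (109/266)*(59/928) = 6431/246848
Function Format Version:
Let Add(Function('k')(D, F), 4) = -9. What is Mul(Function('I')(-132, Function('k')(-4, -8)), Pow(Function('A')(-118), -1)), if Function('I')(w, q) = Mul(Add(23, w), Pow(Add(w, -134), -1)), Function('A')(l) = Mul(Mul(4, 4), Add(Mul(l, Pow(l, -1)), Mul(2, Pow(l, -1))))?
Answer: Rational(6431, 246848) ≈ 0.026052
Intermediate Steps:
Function('A')(l) = Add(16, Mul(32, Pow(l, -1))) (Function('A')(l) = Mul(16, Add(1, Mul(2, Pow(l, -1)))) = Add(16, Mul(32, Pow(l, -1))))
Function('k')(D, F) = -13 (Function('k')(D, F) = Add(-4, -9) = -13)
Function('I')(w, q) = Mul(Pow(Add(-134, w), -1), Add(23, w)) (Function('I')(w, q) = Mul(Add(23, w), Pow(Add(-134, w), -1)) = Mul(Pow(Add(-134, w), -1), Add(23, w)))
Mul(Function('I')(-132, Function('k')(-4, -8)), Pow(Function('A')(-118), -1)) = Mul(Mul(Pow(Add(-134, -132), -1), Add(23, -132)), Pow(Add(16, Mul(32, Pow(-118, -1))), -1)) = Mul(Mul(Pow(-266, -1), -109), Pow(Add(16, Mul(32, Rational(-1, 118))), -1)) = Mul(Mul(Rational(-1, 266), -109), Pow(Add(16, Rational(-16, 59)), -1)) = Mul(Rational(109, 266), Pow(Rational(928, 59), -1)) = Mul(Rational(109, 266), Rational(59, 928)) = Rational(6431, 246848)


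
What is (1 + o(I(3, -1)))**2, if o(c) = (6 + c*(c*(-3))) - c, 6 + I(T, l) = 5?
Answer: 25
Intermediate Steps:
I(T, l) = -1 (I(T, l) = -6 + 5 = -1)
o(c) = 6 - c - 3*c**2 (o(c) = (6 + c*(-3*c)) - c = (6 - 3*c**2) - c = 6 - c - 3*c**2)
(1 + o(I(3, -1)))**2 = (1 + (6 - 1*(-1) - 3*(-1)**2))**2 = (1 + (6 + 1 - 3*1))**2 = (1 + (6 + 1 - 3))**2 = (1 + 4)**2 = 5**2 = 25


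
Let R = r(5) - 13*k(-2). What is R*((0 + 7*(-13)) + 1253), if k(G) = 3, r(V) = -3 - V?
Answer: -54614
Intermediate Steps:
R = -47 (R = (-3 - 1*5) - 13*3 = (-3 - 5) - 39 = -8 - 39 = -47)
R*((0 + 7*(-13)) + 1253) = -47*((0 + 7*(-13)) + 1253) = -47*((0 - 91) + 1253) = -47*(-91 + 1253) = -47*1162 = -54614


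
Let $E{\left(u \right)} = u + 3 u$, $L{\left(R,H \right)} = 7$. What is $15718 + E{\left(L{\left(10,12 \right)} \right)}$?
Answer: $15746$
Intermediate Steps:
$E{\left(u \right)} = 4 u$
$15718 + E{\left(L{\left(10,12 \right)} \right)} = 15718 + 4 \cdot 7 = 15718 + 28 = 15746$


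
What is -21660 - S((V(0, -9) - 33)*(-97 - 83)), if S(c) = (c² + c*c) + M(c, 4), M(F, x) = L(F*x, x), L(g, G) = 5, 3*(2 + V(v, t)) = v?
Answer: -79401665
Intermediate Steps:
V(v, t) = -2 + v/3
M(F, x) = 5
S(c) = 5 + 2*c² (S(c) = (c² + c*c) + 5 = (c² + c²) + 5 = 2*c² + 5 = 5 + 2*c²)
-21660 - S((V(0, -9) - 33)*(-97 - 83)) = -21660 - (5 + 2*(((-2 + (⅓)*0) - 33)*(-97 - 83))²) = -21660 - (5 + 2*(((-2 + 0) - 33)*(-180))²) = -21660 - (5 + 2*((-2 - 33)*(-180))²) = -21660 - (5 + 2*(-35*(-180))²) = -21660 - (5 + 2*6300²) = -21660 - (5 + 2*39690000) = -21660 - (5 + 79380000) = -21660 - 1*79380005 = -21660 - 79380005 = -79401665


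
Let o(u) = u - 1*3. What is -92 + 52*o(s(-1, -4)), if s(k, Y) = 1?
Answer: -196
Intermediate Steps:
o(u) = -3 + u (o(u) = u - 3 = -3 + u)
-92 + 52*o(s(-1, -4)) = -92 + 52*(-3 + 1) = -92 + 52*(-2) = -92 - 104 = -196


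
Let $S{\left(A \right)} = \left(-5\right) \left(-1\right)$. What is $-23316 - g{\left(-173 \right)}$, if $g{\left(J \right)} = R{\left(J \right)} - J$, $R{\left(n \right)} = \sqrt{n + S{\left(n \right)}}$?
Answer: $-23489 - 2 i \sqrt{42} \approx -23489.0 - 12.961 i$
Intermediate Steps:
$S{\left(A \right)} = 5$
$R{\left(n \right)} = \sqrt{5 + n}$ ($R{\left(n \right)} = \sqrt{n + 5} = \sqrt{5 + n}$)
$g{\left(J \right)} = \sqrt{5 + J} - J$
$-23316 - g{\left(-173 \right)} = -23316 - \left(\sqrt{5 - 173} - -173\right) = -23316 - \left(\sqrt{-168} + 173\right) = -23316 - \left(2 i \sqrt{42} + 173\right) = -23316 - \left(173 + 2 i \sqrt{42}\right) = -23489 - 2 i \sqrt{42}$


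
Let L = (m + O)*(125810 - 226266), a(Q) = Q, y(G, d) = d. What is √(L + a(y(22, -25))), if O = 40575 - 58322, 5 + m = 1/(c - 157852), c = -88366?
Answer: √27027306808033089299/123109 ≈ 42229.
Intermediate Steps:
m = -1231091/246218 (m = -5 + 1/(-88366 - 157852) = -5 + 1/(-246218) = -5 - 1/246218 = -1231091/246218 ≈ -5.0000)
O = -17747
L = 219539653371636/123109 (L = (-1231091/246218 - 17747)*(125810 - 226266) = -4370861937/246218*(-100456) = 219539653371636/123109 ≈ 1.7833e+9)
√(L + a(y(22, -25))) = √(219539653371636/123109 - 25) = √(219539650293911/123109) = √27027306808033089299/123109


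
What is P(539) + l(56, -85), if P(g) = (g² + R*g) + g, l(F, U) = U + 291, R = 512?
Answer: 567234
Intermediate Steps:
l(F, U) = 291 + U
P(g) = g² + 513*g (P(g) = (g² + 512*g) + g = g² + 513*g)
P(539) + l(56, -85) = 539*(513 + 539) + (291 - 85) = 539*1052 + 206 = 567028 + 206 = 567234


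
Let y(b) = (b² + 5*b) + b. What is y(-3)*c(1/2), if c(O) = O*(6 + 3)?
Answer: -81/2 ≈ -40.500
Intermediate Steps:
y(b) = b² + 6*b
c(O) = 9*O (c(O) = O*9 = 9*O)
y(-3)*c(1/2) = (-3*(6 - 3))*(9/2) = (-3*3)*(9*(½)) = -9*9/2 = -81/2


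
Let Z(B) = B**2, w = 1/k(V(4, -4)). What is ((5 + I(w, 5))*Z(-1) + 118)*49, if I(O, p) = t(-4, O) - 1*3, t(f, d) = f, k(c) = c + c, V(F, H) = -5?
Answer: 5684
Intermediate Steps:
k(c) = 2*c
w = -1/10 (w = 1/(2*(-5)) = 1/(-10) = -1/10 ≈ -0.10000)
I(O, p) = -7 (I(O, p) = -4 - 1*3 = -4 - 3 = -7)
((5 + I(w, 5))*Z(-1) + 118)*49 = ((5 - 7)*(-1)**2 + 118)*49 = (-2*1 + 118)*49 = (-2 + 118)*49 = 116*49 = 5684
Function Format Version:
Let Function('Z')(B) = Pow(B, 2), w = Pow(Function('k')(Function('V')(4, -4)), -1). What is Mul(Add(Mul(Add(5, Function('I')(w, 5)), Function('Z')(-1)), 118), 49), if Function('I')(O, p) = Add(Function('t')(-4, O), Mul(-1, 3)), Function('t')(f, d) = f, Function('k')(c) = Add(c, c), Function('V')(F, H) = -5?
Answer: 5684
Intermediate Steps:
Function('k')(c) = Mul(2, c)
w = Rational(-1, 10) (w = Pow(Mul(2, -5), -1) = Pow(-10, -1) = Rational(-1, 10) ≈ -0.10000)
Function('I')(O, p) = -7 (Function('I')(O, p) = Add(-4, Mul(-1, 3)) = Add(-4, -3) = -7)
Mul(Add(Mul(Add(5, Function('I')(w, 5)), Function('Z')(-1)), 118), 49) = Mul(Add(Mul(Add(5, -7), Pow(-1, 2)), 118), 49) = Mul(Add(Mul(-2, 1), 118), 49) = Mul(Add(-2, 118), 49) = Mul(116, 49) = 5684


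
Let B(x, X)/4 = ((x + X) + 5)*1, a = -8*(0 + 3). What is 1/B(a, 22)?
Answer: 1/12 ≈ 0.083333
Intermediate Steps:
a = -24 (a = -8*3 = -24)
B(x, X) = 20 + 4*X + 4*x (B(x, X) = 4*(((x + X) + 5)*1) = 4*(((X + x) + 5)*1) = 4*((5 + X + x)*1) = 4*(5 + X + x) = 20 + 4*X + 4*x)
1/B(a, 22) = 1/(20 + 4*22 + 4*(-24)) = 1/(20 + 88 - 96) = 1/12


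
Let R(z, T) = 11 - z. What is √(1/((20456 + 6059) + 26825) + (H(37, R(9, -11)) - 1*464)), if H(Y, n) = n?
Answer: I*√328615458465/26670 ≈ 21.494*I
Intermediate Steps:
√(1/((20456 + 6059) + 26825) + (H(37, R(9, -11)) - 1*464)) = √(1/((20456 + 6059) + 26825) + ((11 - 1*9) - 1*464)) = √(1/(26515 + 26825) + ((11 - 9) - 464)) = √(1/53340 + (2 - 464)) = √(1/53340 - 462) = √(-24643079/53340) = I*√328615458465/26670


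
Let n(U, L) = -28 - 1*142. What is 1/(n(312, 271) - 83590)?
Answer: -1/83760 ≈ -1.1939e-5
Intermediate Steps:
n(U, L) = -170 (n(U, L) = -28 - 142 = -170)
1/(n(312, 271) - 83590) = 1/(-170 - 83590) = 1/(-83760) = -1/83760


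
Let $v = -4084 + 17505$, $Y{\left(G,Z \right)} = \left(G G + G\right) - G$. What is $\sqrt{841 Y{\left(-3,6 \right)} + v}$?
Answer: $\sqrt{20990} \approx 144.88$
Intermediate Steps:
$Y{\left(G,Z \right)} = G^{2}$ ($Y{\left(G,Z \right)} = \left(G^{2} + G\right) - G = \left(G + G^{2}\right) - G = G^{2}$)
$v = 13421$
$\sqrt{841 Y{\left(-3,6 \right)} + v} = \sqrt{841 \left(-3\right)^{2} + 13421} = \sqrt{841 \cdot 9 + 13421} = \sqrt{7569 + 13421} = \sqrt{20990}$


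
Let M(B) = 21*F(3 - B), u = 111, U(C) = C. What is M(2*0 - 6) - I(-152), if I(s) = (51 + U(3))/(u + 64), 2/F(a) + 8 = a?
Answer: 7296/175 ≈ 41.691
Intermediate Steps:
F(a) = 2/(-8 + a)
I(s) = 54/175 (I(s) = (51 + 3)/(111 + 64) = 54/175)
M(B) = 42/(-5 - B) (M(B) = 21*(2/(-8 + (3 - B))) = 21*(2/(-5 - B)) = 42/(-5 - B))
M(2*0 - 6) - I(-152) = -42/(5 + (2*0 - 6)) - 1*54/175 = -42/(5 + (0 - 6)) - 54/175 = -42/(5 - 6) - 54/175 = -42/(-1) - 54/175 = -42*(-1) - 54/175 = 42 - 54/175 = 7296/175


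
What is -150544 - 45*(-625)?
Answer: -122419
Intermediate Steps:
-150544 - 45*(-625) = -150544 - 1*(-28125) = -150544 + 28125 = -122419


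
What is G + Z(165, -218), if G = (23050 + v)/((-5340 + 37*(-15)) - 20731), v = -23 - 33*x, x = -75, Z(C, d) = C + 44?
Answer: 2769666/13313 ≈ 208.04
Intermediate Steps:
Z(C, d) = 44 + C
v = 2452 (v = -23 - 33*(-75) = -23 + 2475 = 2452)
G = -12751/13313 (G = (23050 + 2452)/((-5340 + 37*(-15)) - 20731) = 25502/((-5340 - 555) - 20731) = 25502/(-5895 - 20731) = 25502/(-26626) = 25502*(-1/26626) = -12751/13313 ≈ -0.95779)
G + Z(165, -218) = -12751/13313 + (44 + 165) = -12751/13313 + 209 = 2769666/13313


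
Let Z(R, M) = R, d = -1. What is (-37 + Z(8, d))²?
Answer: 841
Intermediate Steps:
(-37 + Z(8, d))² = (-37 + 8)² = (-29)² = 841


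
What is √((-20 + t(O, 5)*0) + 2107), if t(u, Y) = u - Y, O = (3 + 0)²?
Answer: √2087 ≈ 45.684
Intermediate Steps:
O = 9 (O = 3² = 9)
√((-20 + t(O, 5)*0) + 2107) = √((-20 + (9 - 1*5)*0) + 2107) = √((-20 + (9 - 5)*0) + 2107) = √((-20 + 4*0) + 2107) = √((-20 + 0) + 2107) = √(-20 + 2107) = √2087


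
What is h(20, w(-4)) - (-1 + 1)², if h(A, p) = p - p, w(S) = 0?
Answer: 0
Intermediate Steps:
h(A, p) = 0
h(20, w(-4)) - (-1 + 1)² = 0 - (-1 + 1)² = 0 - 1*0² = 0 - 1*0 = 0 + 0 = 0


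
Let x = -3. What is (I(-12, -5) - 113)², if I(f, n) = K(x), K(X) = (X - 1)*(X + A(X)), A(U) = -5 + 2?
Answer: 7921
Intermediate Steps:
A(U) = -3
K(X) = (-1 + X)*(-3 + X) (K(X) = (X - 1)*(X - 3) = (-1 + X)*(-3 + X))
I(f, n) = 24 (I(f, n) = 3 + (-3)² - 4*(-3) = 3 + 9 + 12 = 24)
(I(-12, -5) - 113)² = (24 - 113)² = (-89)² = 7921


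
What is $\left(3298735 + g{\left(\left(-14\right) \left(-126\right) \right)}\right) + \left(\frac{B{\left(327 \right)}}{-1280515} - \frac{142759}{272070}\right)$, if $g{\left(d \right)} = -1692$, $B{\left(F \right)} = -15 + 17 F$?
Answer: $\frac{229731138052248637}{69677943210} \approx 3.297 \cdot 10^{6}$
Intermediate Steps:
$\left(3298735 + g{\left(\left(-14\right) \left(-126\right) \right)}\right) + \left(\frac{B{\left(327 \right)}}{-1280515} - \frac{142759}{272070}\right) = \left(3298735 - 1692\right) - \left(\frac{142759}{272070} - \frac{-15 + 17 \cdot 327}{-1280515}\right) = 3297043 - \left(\frac{142759}{272070} - \left(-15 + 5559\right) \left(- \frac{1}{1280515}\right)\right) = 3297043 + \left(5544 \left(- \frac{1}{1280515}\right) - \frac{142759}{272070}\right) = 3297043 - \frac{36862679393}{69677943210} = \frac{229731138052248637}{69677943210}$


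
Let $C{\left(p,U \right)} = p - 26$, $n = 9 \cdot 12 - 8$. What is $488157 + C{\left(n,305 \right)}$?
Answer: $488231$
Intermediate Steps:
$n = 100$ ($n = 108 - 8 = 100$)
$C{\left(p,U \right)} = -26 + p$
$488157 + C{\left(n,305 \right)} = 488157 + \left(-26 + 100\right) = 488157 + 74 = 488231$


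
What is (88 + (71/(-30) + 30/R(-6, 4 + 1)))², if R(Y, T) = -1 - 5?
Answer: 5851561/900 ≈ 6501.7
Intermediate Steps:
R(Y, T) = -6
(88 + (71/(-30) + 30/R(-6, 4 + 1)))² = (88 + (71/(-30) + 30/(-6)))² = (88 + (71*(-1/30) + 30*(-⅙)))² = (88 + (-71/30 - 5))² = (88 - 221/30)² = (2419/30)² = 5851561/900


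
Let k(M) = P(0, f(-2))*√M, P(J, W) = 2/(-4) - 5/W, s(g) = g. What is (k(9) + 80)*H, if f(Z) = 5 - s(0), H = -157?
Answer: -23707/2 ≈ -11854.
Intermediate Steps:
f(Z) = 5 (f(Z) = 5 - 1*0 = 5 + 0 = 5)
P(J, W) = -½ - 5/W (P(J, W) = 2*(-¼) - 5/W = -½ - 5/W)
k(M) = -3*√M/2 (k(M) = ((½)*(-10 - 1*5)/5)*√M = ((½)*(⅕)*(-10 - 5))*√M = ((½)*(⅕)*(-15))*√M = -3*√M/2)
(k(9) + 80)*H = (-3*√9/2 + 80)*(-157) = (-3/2*3 + 80)*(-157) = (-9/2 + 80)*(-157) = (151/2)*(-157) = -23707/2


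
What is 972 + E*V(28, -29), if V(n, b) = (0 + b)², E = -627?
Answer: -526335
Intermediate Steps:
V(n, b) = b²
972 + E*V(28, -29) = 972 - 627*(-29)² = 972 - 627*841 = 972 - 527307 = -526335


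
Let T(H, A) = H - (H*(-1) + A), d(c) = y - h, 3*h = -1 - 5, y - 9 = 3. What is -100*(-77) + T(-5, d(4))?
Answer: 7676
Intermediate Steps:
y = 12 (y = 9 + 3 = 12)
h = -2 (h = (-1 - 5)/3 = (⅓)*(-6) = -2)
d(c) = 14 (d(c) = 12 - 1*(-2) = 12 + 2 = 14)
T(H, A) = -A + 2*H (T(H, A) = H - (-H + A) = H - (A - H) = H + (H - A) = -A + 2*H)
-100*(-77) + T(-5, d(4)) = -100*(-77) + (-1*14 + 2*(-5)) = 7700 + (-14 - 10) = 7700 - 24 = 7676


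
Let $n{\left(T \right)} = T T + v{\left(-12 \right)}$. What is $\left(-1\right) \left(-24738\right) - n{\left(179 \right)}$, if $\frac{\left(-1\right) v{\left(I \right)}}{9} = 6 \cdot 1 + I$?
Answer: $-7357$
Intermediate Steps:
$v{\left(I \right)} = -54 - 9 I$ ($v{\left(I \right)} = - 9 \left(6 \cdot 1 + I\right) = - 9 \left(6 + I\right) = -54 - 9 I$)
$n{\left(T \right)} = 54 + T^{2}$ ($n{\left(T \right)} = T T - -54 = T^{2} + \left(-54 + 108\right) = T^{2} + 54 = 54 + T^{2}$)
$\left(-1\right) \left(-24738\right) - n{\left(179 \right)} = \left(-1\right) \left(-24738\right) - \left(54 + 179^{2}\right) = 24738 - \left(54 + 32041\right) = 24738 - 32095 = -7357$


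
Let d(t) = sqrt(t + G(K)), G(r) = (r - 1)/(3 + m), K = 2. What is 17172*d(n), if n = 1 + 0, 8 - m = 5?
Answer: 2862*sqrt(42) ≈ 18548.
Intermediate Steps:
m = 3 (m = 8 - 1*5 = 8 - 5 = 3)
G(r) = -1/6 + r/6 (G(r) = (r - 1)/(3 + 3) = (-1 + r)/6 = (-1 + r)*(1/6) = -1/6 + r/6)
n = 1
d(t) = sqrt(1/6 + t) (d(t) = sqrt(t + (-1/6 + (1/6)*2)) = sqrt(t + (-1/6 + 1/3)) = sqrt(t + 1/6) = sqrt(1/6 + t))
17172*d(n) = 17172*(sqrt(6 + 36*1)/6) = 17172*(sqrt(6 + 36)/6) = 17172*(sqrt(42)/6) = 2862*sqrt(42)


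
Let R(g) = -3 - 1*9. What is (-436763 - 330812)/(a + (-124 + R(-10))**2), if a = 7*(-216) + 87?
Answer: -767575/17071 ≈ -44.964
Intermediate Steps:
R(g) = -12 (R(g) = -3 - 9 = -12)
a = -1425 (a = -1512 + 87 = -1425)
(-436763 - 330812)/(a + (-124 + R(-10))**2) = (-436763 - 330812)/(-1425 + (-124 - 12)**2) = -767575/(-1425 + (-136)**2) = -767575/(-1425 + 18496) = -767575/17071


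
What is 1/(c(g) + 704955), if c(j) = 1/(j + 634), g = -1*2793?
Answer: 2159/1521997844 ≈ 1.4185e-6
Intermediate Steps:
g = -2793
c(j) = 1/(634 + j)
1/(c(g) + 704955) = 1/(1/(634 - 2793) + 704955) = 1/(1/(-2159) + 704955) = 1/(-1/2159 + 704955) = 1/(1521997844/2159) = 2159/1521997844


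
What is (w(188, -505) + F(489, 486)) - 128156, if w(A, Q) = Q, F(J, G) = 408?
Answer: -128253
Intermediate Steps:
(w(188, -505) + F(489, 486)) - 128156 = (-505 + 408) - 128156 = -97 - 128156 = -128253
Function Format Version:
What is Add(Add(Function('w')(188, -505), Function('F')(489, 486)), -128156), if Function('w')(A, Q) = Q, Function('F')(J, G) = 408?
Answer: -128253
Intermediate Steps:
Add(Add(Function('w')(188, -505), Function('F')(489, 486)), -128156) = Add(Add(-505, 408), -128156) = Add(-97, -128156) = -128253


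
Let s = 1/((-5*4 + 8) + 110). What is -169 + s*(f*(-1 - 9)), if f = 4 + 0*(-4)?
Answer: -8301/49 ≈ -169.41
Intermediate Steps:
f = 4 (f = 4 + 0 = 4)
s = 1/98 (s = 1/((-20 + 8) + 110) = 1/(-12 + 110) = 1/98 ≈ 0.010204)
-169 + s*(f*(-1 - 9)) = -169 + (4*(-1 - 9))/98 = -169 + (4*(-10))/98 = -169 + (1/98)*(-40) = -169 - 20/49 = -8301/49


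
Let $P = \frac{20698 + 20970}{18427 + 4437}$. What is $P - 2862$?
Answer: $- \frac{16348775}{5716} \approx -2860.2$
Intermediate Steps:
$P = \frac{10417}{5716}$ ($P = \frac{41668}{22864} = 41668 \cdot \frac{1}{22864} = \frac{10417}{5716} \approx 1.8224$)
$P - 2862 = \frac{10417}{5716} - 2862 = - \frac{16348775}{5716}$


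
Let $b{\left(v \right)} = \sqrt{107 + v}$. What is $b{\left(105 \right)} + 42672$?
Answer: $42672 + 2 \sqrt{53} \approx 42687.0$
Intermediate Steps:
$b{\left(105 \right)} + 42672 = \sqrt{107 + 105} + 42672 = \sqrt{212} + 42672 = 2 \sqrt{53} + 42672 = 42672 + 2 \sqrt{53}$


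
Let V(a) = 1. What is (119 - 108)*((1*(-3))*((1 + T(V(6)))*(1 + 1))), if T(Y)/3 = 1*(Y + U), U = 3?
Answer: -858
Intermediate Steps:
T(Y) = 9 + 3*Y (T(Y) = 3*(1*(Y + 3)) = 3*(1*(3 + Y)) = 3*(3 + Y) = 9 + 3*Y)
(119 - 108)*((1*(-3))*((1 + T(V(6)))*(1 + 1))) = (119 - 108)*((1*(-3))*((1 + (9 + 3*1))*(1 + 1))) = 11*(-3*(1 + (9 + 3))*2) = 11*(-3*(1 + 12)*2) = 11*(-39*2) = 11*(-3*26) = 11*(-78) = -858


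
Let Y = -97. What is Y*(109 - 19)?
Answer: -8730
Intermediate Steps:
Y*(109 - 19) = -97*(109 - 19) = -97*90 = -8730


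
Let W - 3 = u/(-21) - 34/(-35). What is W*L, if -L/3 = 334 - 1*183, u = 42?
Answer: -31257/35 ≈ -893.06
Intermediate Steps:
L = -453 (L = -3*(334 - 1*183) = -3*(334 - 183) = -3*151 = -453)
W = 69/35 (W = 3 + (42/(-21) - 34/(-35)) = 3 + (42*(-1/21) - 34*(-1/35)) = 3 + (-2 + 34/35) = 3 - 36/35 = 69/35 ≈ 1.9714)
W*L = (69/35)*(-453) = -31257/35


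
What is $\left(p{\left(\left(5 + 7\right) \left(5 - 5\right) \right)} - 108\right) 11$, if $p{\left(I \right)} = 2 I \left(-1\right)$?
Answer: $-1188$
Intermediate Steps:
$p{\left(I \right)} = - 2 I$
$\left(p{\left(\left(5 + 7\right) \left(5 - 5\right) \right)} - 108\right) 11 = \left(- 2 \left(5 + 7\right) \left(5 - 5\right) - 108\right) 11 = \left(- 2 \cdot 12 \cdot 0 - 108\right) 11 = \left(\left(-2\right) 0 - 108\right) 11 = \left(0 - 108\right) 11 = \left(-108\right) 11 = -1188$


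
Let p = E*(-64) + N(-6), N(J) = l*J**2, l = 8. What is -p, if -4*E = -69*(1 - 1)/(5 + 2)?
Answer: -288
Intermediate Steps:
N(J) = 8*J**2
E = 0 (E = -(-69)*(1 - 1)/(5 + 2)/4 = -(-69)*0/7/4 = -(-69)*0*(1/7)/4 = -(-69)*0/4 = -1/4*0 = 0)
p = 288 (p = 0*(-64) + 8*(-6)**2 = 0 + 8*36 = 0 + 288 = 288)
-p = -1*288 = -288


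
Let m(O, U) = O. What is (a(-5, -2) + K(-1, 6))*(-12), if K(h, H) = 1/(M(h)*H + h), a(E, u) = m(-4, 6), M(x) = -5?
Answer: 1500/31 ≈ 48.387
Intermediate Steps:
a(E, u) = -4
K(h, H) = 1/(h - 5*H) (K(h, H) = 1/(-5*H + h) = 1/(h - 5*H))
(a(-5, -2) + K(-1, 6))*(-12) = (-4 + 1/(-1 - 5*6))*(-12) = (-4 + 1/(-1 - 30))*(-12) = (-4 + 1/(-31))*(-12) = (-4 - 1/31)*(-12) = -125/31*(-12) = 1500/31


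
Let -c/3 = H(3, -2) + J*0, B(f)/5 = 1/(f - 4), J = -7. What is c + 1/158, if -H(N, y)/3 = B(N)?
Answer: -7109/158 ≈ -44.994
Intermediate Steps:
B(f) = 5/(-4 + f) (B(f) = 5/(f - 4) = 5/(-4 + f))
H(N, y) = -15/(-4 + N)
c = -45 (c = -3*(-15/(-4 + 3) - 7*0) = -3*(-15/(-1) + 0) = -3*(-15*(-1) + 0) = -3*(15 + 0) = -3*15 = -45)
c + 1/158 = -45 + 1/158 = -7109/158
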